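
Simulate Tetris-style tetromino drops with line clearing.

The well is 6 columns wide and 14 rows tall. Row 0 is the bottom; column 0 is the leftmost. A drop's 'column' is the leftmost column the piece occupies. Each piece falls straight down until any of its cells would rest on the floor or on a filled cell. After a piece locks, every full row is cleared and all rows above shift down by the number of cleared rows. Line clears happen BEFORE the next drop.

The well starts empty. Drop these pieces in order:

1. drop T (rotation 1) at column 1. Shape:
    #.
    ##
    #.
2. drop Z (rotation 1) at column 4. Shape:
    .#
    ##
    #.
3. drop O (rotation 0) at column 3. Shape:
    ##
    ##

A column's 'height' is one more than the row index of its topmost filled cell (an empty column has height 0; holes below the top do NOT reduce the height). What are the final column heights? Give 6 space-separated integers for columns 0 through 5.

Drop 1: T rot1 at col 1 lands with bottom-row=0; cleared 0 line(s) (total 0); column heights now [0 3 2 0 0 0], max=3
Drop 2: Z rot1 at col 4 lands with bottom-row=0; cleared 0 line(s) (total 0); column heights now [0 3 2 0 2 3], max=3
Drop 3: O rot0 at col 3 lands with bottom-row=2; cleared 0 line(s) (total 0); column heights now [0 3 2 4 4 3], max=4

Answer: 0 3 2 4 4 3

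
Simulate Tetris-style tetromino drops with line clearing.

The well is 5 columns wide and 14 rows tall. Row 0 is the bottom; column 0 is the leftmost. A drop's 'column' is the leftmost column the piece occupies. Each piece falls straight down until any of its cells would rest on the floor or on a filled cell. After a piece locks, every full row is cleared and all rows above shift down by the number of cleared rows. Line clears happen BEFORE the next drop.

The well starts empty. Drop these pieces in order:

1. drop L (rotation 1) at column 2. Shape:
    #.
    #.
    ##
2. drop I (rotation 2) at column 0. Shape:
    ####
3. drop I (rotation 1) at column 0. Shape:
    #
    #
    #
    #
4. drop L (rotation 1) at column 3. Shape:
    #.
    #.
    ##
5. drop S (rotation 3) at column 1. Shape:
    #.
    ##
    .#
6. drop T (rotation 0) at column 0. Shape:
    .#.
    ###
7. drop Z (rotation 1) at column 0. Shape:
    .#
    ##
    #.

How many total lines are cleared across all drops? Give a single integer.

Answer: 0

Derivation:
Drop 1: L rot1 at col 2 lands with bottom-row=0; cleared 0 line(s) (total 0); column heights now [0 0 3 1 0], max=3
Drop 2: I rot2 at col 0 lands with bottom-row=3; cleared 0 line(s) (total 0); column heights now [4 4 4 4 0], max=4
Drop 3: I rot1 at col 0 lands with bottom-row=4; cleared 0 line(s) (total 0); column heights now [8 4 4 4 0], max=8
Drop 4: L rot1 at col 3 lands with bottom-row=4; cleared 0 line(s) (total 0); column heights now [8 4 4 7 5], max=8
Drop 5: S rot3 at col 1 lands with bottom-row=4; cleared 0 line(s) (total 0); column heights now [8 7 6 7 5], max=8
Drop 6: T rot0 at col 0 lands with bottom-row=8; cleared 0 line(s) (total 0); column heights now [9 10 9 7 5], max=10
Drop 7: Z rot1 at col 0 lands with bottom-row=9; cleared 0 line(s) (total 0); column heights now [11 12 9 7 5], max=12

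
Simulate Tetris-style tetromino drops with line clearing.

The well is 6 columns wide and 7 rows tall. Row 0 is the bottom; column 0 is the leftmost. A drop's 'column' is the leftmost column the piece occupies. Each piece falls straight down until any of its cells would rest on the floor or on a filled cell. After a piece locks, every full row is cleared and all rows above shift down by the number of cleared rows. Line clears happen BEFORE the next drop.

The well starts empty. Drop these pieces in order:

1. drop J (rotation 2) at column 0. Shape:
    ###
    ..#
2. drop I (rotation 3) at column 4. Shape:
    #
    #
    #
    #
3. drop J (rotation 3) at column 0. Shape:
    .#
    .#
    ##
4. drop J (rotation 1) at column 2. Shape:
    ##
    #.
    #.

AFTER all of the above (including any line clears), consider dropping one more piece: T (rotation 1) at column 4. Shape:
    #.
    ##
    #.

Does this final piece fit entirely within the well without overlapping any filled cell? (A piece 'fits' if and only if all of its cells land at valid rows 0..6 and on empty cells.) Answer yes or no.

Drop 1: J rot2 at col 0 lands with bottom-row=0; cleared 0 line(s) (total 0); column heights now [2 2 2 0 0 0], max=2
Drop 2: I rot3 at col 4 lands with bottom-row=0; cleared 0 line(s) (total 0); column heights now [2 2 2 0 4 0], max=4
Drop 3: J rot3 at col 0 lands with bottom-row=2; cleared 0 line(s) (total 0); column heights now [3 5 2 0 4 0], max=5
Drop 4: J rot1 at col 2 lands with bottom-row=2; cleared 0 line(s) (total 0); column heights now [3 5 5 5 4 0], max=5
Test piece T rot1 at col 4 (width 2): heights before test = [3 5 5 5 4 0]; fits = True

Answer: yes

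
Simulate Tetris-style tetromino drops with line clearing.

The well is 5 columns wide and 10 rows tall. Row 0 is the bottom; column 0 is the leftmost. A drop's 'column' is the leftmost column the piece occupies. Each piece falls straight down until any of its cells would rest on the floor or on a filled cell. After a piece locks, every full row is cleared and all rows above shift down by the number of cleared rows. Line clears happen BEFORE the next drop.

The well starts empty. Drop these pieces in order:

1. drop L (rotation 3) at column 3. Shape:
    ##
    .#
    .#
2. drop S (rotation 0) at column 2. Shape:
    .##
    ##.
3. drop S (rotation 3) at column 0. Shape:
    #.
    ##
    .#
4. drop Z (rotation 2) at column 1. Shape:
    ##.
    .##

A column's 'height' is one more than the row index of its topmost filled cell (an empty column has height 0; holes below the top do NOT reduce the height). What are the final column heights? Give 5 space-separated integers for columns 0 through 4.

Drop 1: L rot3 at col 3 lands with bottom-row=0; cleared 0 line(s) (total 0); column heights now [0 0 0 3 3], max=3
Drop 2: S rot0 at col 2 lands with bottom-row=3; cleared 0 line(s) (total 0); column heights now [0 0 4 5 5], max=5
Drop 3: S rot3 at col 0 lands with bottom-row=0; cleared 0 line(s) (total 0); column heights now [3 2 4 5 5], max=5
Drop 4: Z rot2 at col 1 lands with bottom-row=5; cleared 0 line(s) (total 0); column heights now [3 7 7 6 5], max=7

Answer: 3 7 7 6 5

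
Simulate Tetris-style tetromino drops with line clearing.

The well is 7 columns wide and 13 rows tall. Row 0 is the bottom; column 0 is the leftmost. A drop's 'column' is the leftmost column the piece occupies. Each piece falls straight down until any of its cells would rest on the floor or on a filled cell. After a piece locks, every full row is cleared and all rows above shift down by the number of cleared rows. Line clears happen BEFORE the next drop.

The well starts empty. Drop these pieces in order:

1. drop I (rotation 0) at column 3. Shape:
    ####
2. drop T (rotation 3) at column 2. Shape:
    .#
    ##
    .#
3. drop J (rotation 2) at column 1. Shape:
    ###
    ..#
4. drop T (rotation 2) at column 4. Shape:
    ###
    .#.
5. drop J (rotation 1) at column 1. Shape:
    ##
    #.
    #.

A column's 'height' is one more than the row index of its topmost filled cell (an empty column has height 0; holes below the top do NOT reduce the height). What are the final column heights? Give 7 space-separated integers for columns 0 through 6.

Drop 1: I rot0 at col 3 lands with bottom-row=0; cleared 0 line(s) (total 0); column heights now [0 0 0 1 1 1 1], max=1
Drop 2: T rot3 at col 2 lands with bottom-row=1; cleared 0 line(s) (total 0); column heights now [0 0 3 4 1 1 1], max=4
Drop 3: J rot2 at col 1 lands with bottom-row=4; cleared 0 line(s) (total 0); column heights now [0 6 6 6 1 1 1], max=6
Drop 4: T rot2 at col 4 lands with bottom-row=1; cleared 0 line(s) (total 0); column heights now [0 6 6 6 3 3 3], max=6
Drop 5: J rot1 at col 1 lands with bottom-row=6; cleared 0 line(s) (total 0); column heights now [0 9 9 6 3 3 3], max=9

Answer: 0 9 9 6 3 3 3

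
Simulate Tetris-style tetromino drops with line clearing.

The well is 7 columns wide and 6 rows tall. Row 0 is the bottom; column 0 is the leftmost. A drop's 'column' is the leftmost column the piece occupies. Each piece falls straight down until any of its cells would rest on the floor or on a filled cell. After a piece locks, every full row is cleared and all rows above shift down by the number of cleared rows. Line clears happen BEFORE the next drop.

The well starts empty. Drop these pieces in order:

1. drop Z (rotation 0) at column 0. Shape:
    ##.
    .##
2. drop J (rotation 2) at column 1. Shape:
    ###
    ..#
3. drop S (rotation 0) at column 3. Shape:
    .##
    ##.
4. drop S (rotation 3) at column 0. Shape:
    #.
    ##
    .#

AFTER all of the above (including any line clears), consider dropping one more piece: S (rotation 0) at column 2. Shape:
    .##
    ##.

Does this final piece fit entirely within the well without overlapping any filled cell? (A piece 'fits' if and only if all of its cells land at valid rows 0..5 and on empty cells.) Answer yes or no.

Answer: yes

Derivation:
Drop 1: Z rot0 at col 0 lands with bottom-row=0; cleared 0 line(s) (total 0); column heights now [2 2 1 0 0 0 0], max=2
Drop 2: J rot2 at col 1 lands with bottom-row=1; cleared 0 line(s) (total 0); column heights now [2 3 3 3 0 0 0], max=3
Drop 3: S rot0 at col 3 lands with bottom-row=3; cleared 0 line(s) (total 0); column heights now [2 3 3 4 5 5 0], max=5
Drop 4: S rot3 at col 0 lands with bottom-row=3; cleared 0 line(s) (total 0); column heights now [6 5 3 4 5 5 0], max=6
Test piece S rot0 at col 2 (width 3): heights before test = [6 5 3 4 5 5 0]; fits = True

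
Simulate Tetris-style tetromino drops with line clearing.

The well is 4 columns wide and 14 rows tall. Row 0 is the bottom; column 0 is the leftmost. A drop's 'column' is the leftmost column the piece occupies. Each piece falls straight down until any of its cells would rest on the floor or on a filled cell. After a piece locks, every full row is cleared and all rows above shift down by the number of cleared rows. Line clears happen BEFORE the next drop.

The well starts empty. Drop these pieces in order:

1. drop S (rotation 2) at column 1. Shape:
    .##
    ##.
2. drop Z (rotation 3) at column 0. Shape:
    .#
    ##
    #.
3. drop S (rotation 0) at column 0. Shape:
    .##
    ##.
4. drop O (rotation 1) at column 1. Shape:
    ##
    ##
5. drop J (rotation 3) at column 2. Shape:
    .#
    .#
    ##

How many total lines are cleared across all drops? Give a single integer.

Answer: 1

Derivation:
Drop 1: S rot2 at col 1 lands with bottom-row=0; cleared 0 line(s) (total 0); column heights now [0 1 2 2], max=2
Drop 2: Z rot3 at col 0 lands with bottom-row=0; cleared 1 line(s) (total 1); column heights now [1 2 1 0], max=2
Drop 3: S rot0 at col 0 lands with bottom-row=2; cleared 0 line(s) (total 1); column heights now [3 4 4 0], max=4
Drop 4: O rot1 at col 1 lands with bottom-row=4; cleared 0 line(s) (total 1); column heights now [3 6 6 0], max=6
Drop 5: J rot3 at col 2 lands with bottom-row=6; cleared 0 line(s) (total 1); column heights now [3 6 7 9], max=9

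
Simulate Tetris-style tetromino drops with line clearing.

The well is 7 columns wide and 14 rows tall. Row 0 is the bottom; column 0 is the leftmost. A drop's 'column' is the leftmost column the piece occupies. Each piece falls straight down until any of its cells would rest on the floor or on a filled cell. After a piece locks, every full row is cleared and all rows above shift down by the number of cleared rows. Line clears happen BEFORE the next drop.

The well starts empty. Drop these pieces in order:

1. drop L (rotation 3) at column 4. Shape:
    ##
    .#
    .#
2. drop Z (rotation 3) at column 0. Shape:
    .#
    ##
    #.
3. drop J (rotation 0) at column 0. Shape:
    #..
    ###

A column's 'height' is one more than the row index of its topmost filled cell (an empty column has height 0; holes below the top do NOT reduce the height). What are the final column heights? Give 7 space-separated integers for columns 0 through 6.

Answer: 5 4 4 0 3 3 0

Derivation:
Drop 1: L rot3 at col 4 lands with bottom-row=0; cleared 0 line(s) (total 0); column heights now [0 0 0 0 3 3 0], max=3
Drop 2: Z rot3 at col 0 lands with bottom-row=0; cleared 0 line(s) (total 0); column heights now [2 3 0 0 3 3 0], max=3
Drop 3: J rot0 at col 0 lands with bottom-row=3; cleared 0 line(s) (total 0); column heights now [5 4 4 0 3 3 0], max=5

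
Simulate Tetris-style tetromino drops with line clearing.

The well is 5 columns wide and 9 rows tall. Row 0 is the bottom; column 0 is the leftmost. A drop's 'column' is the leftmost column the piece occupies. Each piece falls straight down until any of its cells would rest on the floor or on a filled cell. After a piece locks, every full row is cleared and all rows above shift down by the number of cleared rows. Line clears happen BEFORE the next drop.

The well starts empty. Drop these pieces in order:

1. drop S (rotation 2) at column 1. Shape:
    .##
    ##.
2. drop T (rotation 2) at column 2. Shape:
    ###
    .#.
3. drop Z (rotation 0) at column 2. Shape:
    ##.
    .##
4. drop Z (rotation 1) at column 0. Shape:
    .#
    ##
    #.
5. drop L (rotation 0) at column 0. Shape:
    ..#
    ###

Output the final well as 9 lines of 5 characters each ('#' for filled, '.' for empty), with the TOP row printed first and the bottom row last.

Answer: .....
..#..
###..
..##.
...##
..###
.#.#.
####.
###..

Derivation:
Drop 1: S rot2 at col 1 lands with bottom-row=0; cleared 0 line(s) (total 0); column heights now [0 1 2 2 0], max=2
Drop 2: T rot2 at col 2 lands with bottom-row=2; cleared 0 line(s) (total 0); column heights now [0 1 4 4 4], max=4
Drop 3: Z rot0 at col 2 lands with bottom-row=4; cleared 0 line(s) (total 0); column heights now [0 1 6 6 5], max=6
Drop 4: Z rot1 at col 0 lands with bottom-row=0; cleared 0 line(s) (total 0); column heights now [2 3 6 6 5], max=6
Drop 5: L rot0 at col 0 lands with bottom-row=6; cleared 0 line(s) (total 0); column heights now [7 7 8 6 5], max=8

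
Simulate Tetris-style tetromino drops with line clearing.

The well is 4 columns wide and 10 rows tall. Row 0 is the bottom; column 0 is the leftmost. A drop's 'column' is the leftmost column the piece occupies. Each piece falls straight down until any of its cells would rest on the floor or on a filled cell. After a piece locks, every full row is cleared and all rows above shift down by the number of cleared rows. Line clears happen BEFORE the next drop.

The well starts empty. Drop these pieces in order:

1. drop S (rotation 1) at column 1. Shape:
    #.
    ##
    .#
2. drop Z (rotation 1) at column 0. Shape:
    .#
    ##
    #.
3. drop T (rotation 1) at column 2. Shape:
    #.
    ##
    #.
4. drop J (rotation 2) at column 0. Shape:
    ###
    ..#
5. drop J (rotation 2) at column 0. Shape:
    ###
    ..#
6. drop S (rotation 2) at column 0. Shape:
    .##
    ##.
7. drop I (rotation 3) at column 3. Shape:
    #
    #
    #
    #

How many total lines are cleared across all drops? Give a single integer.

Answer: 2

Derivation:
Drop 1: S rot1 at col 1 lands with bottom-row=0; cleared 0 line(s) (total 0); column heights now [0 3 2 0], max=3
Drop 2: Z rot1 at col 0 lands with bottom-row=2; cleared 0 line(s) (total 0); column heights now [4 5 2 0], max=5
Drop 3: T rot1 at col 2 lands with bottom-row=2; cleared 1 line(s) (total 1); column heights now [3 4 4 0], max=4
Drop 4: J rot2 at col 0 lands with bottom-row=4; cleared 0 line(s) (total 1); column heights now [6 6 6 0], max=6
Drop 5: J rot2 at col 0 lands with bottom-row=6; cleared 0 line(s) (total 1); column heights now [8 8 8 0], max=8
Drop 6: S rot2 at col 0 lands with bottom-row=8; cleared 0 line(s) (total 1); column heights now [9 10 10 0], max=10
Drop 7: I rot3 at col 3 lands with bottom-row=0; cleared 1 line(s) (total 2); column heights now [8 9 9 3], max=9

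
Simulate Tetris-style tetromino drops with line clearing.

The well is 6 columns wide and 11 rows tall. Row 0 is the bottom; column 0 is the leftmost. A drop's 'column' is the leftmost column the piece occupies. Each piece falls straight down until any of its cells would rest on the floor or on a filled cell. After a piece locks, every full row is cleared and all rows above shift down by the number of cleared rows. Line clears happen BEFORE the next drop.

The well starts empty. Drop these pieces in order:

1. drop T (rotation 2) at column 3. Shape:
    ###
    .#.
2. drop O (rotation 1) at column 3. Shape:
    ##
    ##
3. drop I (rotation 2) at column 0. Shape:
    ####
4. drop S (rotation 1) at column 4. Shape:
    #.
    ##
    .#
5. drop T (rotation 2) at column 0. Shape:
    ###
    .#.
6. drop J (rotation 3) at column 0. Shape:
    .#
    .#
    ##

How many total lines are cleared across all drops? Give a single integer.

Answer: 2

Derivation:
Drop 1: T rot2 at col 3 lands with bottom-row=0; cleared 0 line(s) (total 0); column heights now [0 0 0 2 2 2], max=2
Drop 2: O rot1 at col 3 lands with bottom-row=2; cleared 0 line(s) (total 0); column heights now [0 0 0 4 4 2], max=4
Drop 3: I rot2 at col 0 lands with bottom-row=4; cleared 0 line(s) (total 0); column heights now [5 5 5 5 4 2], max=5
Drop 4: S rot1 at col 4 lands with bottom-row=3; cleared 1 line(s) (total 1); column heights now [0 0 0 4 5 4], max=5
Drop 5: T rot2 at col 0 lands with bottom-row=0; cleared 1 line(s) (total 2); column heights now [0 1 0 3 4 3], max=4
Drop 6: J rot3 at col 0 lands with bottom-row=1; cleared 0 line(s) (total 2); column heights now [2 4 0 3 4 3], max=4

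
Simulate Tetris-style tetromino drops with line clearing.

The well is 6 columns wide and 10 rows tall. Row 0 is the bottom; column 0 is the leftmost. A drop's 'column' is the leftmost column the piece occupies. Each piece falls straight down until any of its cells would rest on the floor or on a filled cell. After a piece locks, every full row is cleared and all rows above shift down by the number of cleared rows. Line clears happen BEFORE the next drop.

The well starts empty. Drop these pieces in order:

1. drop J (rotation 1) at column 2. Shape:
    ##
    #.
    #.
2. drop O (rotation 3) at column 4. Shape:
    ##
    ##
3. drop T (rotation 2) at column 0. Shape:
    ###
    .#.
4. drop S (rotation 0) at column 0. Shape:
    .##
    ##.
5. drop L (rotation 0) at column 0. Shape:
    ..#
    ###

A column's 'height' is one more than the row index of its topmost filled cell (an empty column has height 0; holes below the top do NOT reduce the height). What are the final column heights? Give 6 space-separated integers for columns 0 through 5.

Answer: 7 7 8 3 2 2

Derivation:
Drop 1: J rot1 at col 2 lands with bottom-row=0; cleared 0 line(s) (total 0); column heights now [0 0 3 3 0 0], max=3
Drop 2: O rot3 at col 4 lands with bottom-row=0; cleared 0 line(s) (total 0); column heights now [0 0 3 3 2 2], max=3
Drop 3: T rot2 at col 0 lands with bottom-row=2; cleared 0 line(s) (total 0); column heights now [4 4 4 3 2 2], max=4
Drop 4: S rot0 at col 0 lands with bottom-row=4; cleared 0 line(s) (total 0); column heights now [5 6 6 3 2 2], max=6
Drop 5: L rot0 at col 0 lands with bottom-row=6; cleared 0 line(s) (total 0); column heights now [7 7 8 3 2 2], max=8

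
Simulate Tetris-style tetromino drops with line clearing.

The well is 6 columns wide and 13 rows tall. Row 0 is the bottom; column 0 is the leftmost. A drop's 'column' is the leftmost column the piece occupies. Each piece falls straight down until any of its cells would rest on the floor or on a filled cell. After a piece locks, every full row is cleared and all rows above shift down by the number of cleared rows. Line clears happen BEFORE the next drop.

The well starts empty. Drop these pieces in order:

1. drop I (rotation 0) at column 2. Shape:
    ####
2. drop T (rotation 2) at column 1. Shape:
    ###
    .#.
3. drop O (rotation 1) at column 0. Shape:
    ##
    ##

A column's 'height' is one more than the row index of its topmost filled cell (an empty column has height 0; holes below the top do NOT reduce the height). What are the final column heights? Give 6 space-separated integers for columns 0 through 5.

Answer: 5 5 3 3 1 1

Derivation:
Drop 1: I rot0 at col 2 lands with bottom-row=0; cleared 0 line(s) (total 0); column heights now [0 0 1 1 1 1], max=1
Drop 2: T rot2 at col 1 lands with bottom-row=1; cleared 0 line(s) (total 0); column heights now [0 3 3 3 1 1], max=3
Drop 3: O rot1 at col 0 lands with bottom-row=3; cleared 0 line(s) (total 0); column heights now [5 5 3 3 1 1], max=5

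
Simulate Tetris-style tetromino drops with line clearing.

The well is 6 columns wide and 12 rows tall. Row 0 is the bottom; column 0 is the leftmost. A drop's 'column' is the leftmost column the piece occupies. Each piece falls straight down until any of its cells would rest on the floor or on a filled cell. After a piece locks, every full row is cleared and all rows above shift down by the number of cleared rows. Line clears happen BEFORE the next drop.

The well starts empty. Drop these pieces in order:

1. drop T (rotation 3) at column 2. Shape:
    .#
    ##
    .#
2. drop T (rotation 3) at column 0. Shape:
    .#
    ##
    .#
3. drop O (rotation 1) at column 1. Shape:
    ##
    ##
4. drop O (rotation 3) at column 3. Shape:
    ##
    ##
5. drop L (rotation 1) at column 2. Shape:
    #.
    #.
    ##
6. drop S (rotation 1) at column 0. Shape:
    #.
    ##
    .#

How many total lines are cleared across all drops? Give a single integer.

Drop 1: T rot3 at col 2 lands with bottom-row=0; cleared 0 line(s) (total 0); column heights now [0 0 2 3 0 0], max=3
Drop 2: T rot3 at col 0 lands with bottom-row=0; cleared 0 line(s) (total 0); column heights now [2 3 2 3 0 0], max=3
Drop 3: O rot1 at col 1 lands with bottom-row=3; cleared 0 line(s) (total 0); column heights now [2 5 5 3 0 0], max=5
Drop 4: O rot3 at col 3 lands with bottom-row=3; cleared 0 line(s) (total 0); column heights now [2 5 5 5 5 0], max=5
Drop 5: L rot1 at col 2 lands with bottom-row=5; cleared 0 line(s) (total 0); column heights now [2 5 8 6 5 0], max=8
Drop 6: S rot1 at col 0 lands with bottom-row=5; cleared 0 line(s) (total 0); column heights now [8 7 8 6 5 0], max=8

Answer: 0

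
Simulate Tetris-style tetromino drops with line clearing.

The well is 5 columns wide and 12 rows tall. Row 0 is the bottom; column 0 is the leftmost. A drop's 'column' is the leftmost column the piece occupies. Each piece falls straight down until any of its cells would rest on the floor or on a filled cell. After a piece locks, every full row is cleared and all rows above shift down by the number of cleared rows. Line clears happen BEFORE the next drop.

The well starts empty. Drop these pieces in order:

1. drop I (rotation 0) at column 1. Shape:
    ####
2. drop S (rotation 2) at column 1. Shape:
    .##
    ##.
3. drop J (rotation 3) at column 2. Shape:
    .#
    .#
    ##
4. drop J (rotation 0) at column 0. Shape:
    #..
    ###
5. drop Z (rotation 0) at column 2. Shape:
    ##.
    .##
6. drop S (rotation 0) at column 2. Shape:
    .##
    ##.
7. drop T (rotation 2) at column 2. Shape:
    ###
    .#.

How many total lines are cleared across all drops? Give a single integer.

Answer: 0

Derivation:
Drop 1: I rot0 at col 1 lands with bottom-row=0; cleared 0 line(s) (total 0); column heights now [0 1 1 1 1], max=1
Drop 2: S rot2 at col 1 lands with bottom-row=1; cleared 0 line(s) (total 0); column heights now [0 2 3 3 1], max=3
Drop 3: J rot3 at col 2 lands with bottom-row=3; cleared 0 line(s) (total 0); column heights now [0 2 4 6 1], max=6
Drop 4: J rot0 at col 0 lands with bottom-row=4; cleared 0 line(s) (total 0); column heights now [6 5 5 6 1], max=6
Drop 5: Z rot0 at col 2 lands with bottom-row=6; cleared 0 line(s) (total 0); column heights now [6 5 8 8 7], max=8
Drop 6: S rot0 at col 2 lands with bottom-row=8; cleared 0 line(s) (total 0); column heights now [6 5 9 10 10], max=10
Drop 7: T rot2 at col 2 lands with bottom-row=10; cleared 0 line(s) (total 0); column heights now [6 5 12 12 12], max=12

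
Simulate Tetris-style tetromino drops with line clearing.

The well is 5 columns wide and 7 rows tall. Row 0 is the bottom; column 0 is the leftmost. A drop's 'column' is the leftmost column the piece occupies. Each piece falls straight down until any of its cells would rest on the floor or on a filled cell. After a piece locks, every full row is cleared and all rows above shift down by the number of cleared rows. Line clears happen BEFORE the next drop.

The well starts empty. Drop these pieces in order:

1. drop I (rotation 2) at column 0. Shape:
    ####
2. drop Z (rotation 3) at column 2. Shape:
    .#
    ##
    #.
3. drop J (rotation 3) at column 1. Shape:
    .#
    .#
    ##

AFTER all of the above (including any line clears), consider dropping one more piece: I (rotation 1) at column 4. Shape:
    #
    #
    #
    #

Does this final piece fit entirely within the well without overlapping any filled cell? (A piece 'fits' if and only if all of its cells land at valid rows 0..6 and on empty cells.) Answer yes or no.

Drop 1: I rot2 at col 0 lands with bottom-row=0; cleared 0 line(s) (total 0); column heights now [1 1 1 1 0], max=1
Drop 2: Z rot3 at col 2 lands with bottom-row=1; cleared 0 line(s) (total 0); column heights now [1 1 3 4 0], max=4
Drop 3: J rot3 at col 1 lands with bottom-row=3; cleared 0 line(s) (total 0); column heights now [1 4 6 4 0], max=6
Test piece I rot1 at col 4 (width 1): heights before test = [1 4 6 4 0]; fits = True

Answer: yes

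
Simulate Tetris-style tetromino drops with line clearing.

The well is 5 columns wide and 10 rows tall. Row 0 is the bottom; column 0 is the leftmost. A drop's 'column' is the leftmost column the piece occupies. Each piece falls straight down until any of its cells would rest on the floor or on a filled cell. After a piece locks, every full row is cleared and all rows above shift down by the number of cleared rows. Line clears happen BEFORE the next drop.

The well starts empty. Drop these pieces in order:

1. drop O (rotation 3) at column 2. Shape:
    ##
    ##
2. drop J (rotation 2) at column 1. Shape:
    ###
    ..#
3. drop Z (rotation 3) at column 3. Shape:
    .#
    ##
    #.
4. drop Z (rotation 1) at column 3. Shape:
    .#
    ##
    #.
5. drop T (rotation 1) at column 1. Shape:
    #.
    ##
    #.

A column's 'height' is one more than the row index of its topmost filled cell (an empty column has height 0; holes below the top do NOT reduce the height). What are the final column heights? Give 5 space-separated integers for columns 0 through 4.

Answer: 0 7 6 8 9

Derivation:
Drop 1: O rot3 at col 2 lands with bottom-row=0; cleared 0 line(s) (total 0); column heights now [0 0 2 2 0], max=2
Drop 2: J rot2 at col 1 lands with bottom-row=2; cleared 0 line(s) (total 0); column heights now [0 4 4 4 0], max=4
Drop 3: Z rot3 at col 3 lands with bottom-row=4; cleared 0 line(s) (total 0); column heights now [0 4 4 6 7], max=7
Drop 4: Z rot1 at col 3 lands with bottom-row=6; cleared 0 line(s) (total 0); column heights now [0 4 4 8 9], max=9
Drop 5: T rot1 at col 1 lands with bottom-row=4; cleared 0 line(s) (total 0); column heights now [0 7 6 8 9], max=9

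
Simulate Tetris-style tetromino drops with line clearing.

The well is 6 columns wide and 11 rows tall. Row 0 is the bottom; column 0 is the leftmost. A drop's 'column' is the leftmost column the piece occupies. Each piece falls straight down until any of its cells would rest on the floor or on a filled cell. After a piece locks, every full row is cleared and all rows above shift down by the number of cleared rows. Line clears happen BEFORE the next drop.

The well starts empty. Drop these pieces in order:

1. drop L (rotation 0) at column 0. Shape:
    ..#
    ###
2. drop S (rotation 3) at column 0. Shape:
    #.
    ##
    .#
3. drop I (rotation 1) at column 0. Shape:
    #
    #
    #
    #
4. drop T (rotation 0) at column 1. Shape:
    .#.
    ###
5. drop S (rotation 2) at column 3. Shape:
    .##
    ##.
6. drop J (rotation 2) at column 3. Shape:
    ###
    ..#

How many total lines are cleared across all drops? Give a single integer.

Drop 1: L rot0 at col 0 lands with bottom-row=0; cleared 0 line(s) (total 0); column heights now [1 1 2 0 0 0], max=2
Drop 2: S rot3 at col 0 lands with bottom-row=1; cleared 0 line(s) (total 0); column heights now [4 3 2 0 0 0], max=4
Drop 3: I rot1 at col 0 lands with bottom-row=4; cleared 0 line(s) (total 0); column heights now [8 3 2 0 0 0], max=8
Drop 4: T rot0 at col 1 lands with bottom-row=3; cleared 0 line(s) (total 0); column heights now [8 4 5 4 0 0], max=8
Drop 5: S rot2 at col 3 lands with bottom-row=4; cleared 0 line(s) (total 0); column heights now [8 4 5 5 6 6], max=8
Drop 6: J rot2 at col 3 lands with bottom-row=6; cleared 0 line(s) (total 0); column heights now [8 4 5 8 8 8], max=8

Answer: 0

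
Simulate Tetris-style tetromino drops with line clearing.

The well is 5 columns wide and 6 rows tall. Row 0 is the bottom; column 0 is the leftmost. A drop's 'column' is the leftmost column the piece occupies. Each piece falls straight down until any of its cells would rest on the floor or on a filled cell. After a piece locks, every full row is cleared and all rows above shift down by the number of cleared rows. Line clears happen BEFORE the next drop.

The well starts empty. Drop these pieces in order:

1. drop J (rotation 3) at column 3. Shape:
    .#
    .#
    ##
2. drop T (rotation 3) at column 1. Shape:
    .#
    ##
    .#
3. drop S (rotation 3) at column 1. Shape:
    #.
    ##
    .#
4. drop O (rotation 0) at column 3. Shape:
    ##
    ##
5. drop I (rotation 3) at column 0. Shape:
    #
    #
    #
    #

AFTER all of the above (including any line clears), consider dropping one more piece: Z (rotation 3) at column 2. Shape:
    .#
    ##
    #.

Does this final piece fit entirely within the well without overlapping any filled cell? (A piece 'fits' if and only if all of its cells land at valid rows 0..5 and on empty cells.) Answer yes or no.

Drop 1: J rot3 at col 3 lands with bottom-row=0; cleared 0 line(s) (total 0); column heights now [0 0 0 1 3], max=3
Drop 2: T rot3 at col 1 lands with bottom-row=0; cleared 0 line(s) (total 0); column heights now [0 2 3 1 3], max=3
Drop 3: S rot3 at col 1 lands with bottom-row=3; cleared 0 line(s) (total 0); column heights now [0 6 5 1 3], max=6
Drop 4: O rot0 at col 3 lands with bottom-row=3; cleared 0 line(s) (total 0); column heights now [0 6 5 5 5], max=6
Drop 5: I rot3 at col 0 lands with bottom-row=0; cleared 0 line(s) (total 0); column heights now [4 6 5 5 5], max=6
Test piece Z rot3 at col 2 (width 2): heights before test = [4 6 5 5 5]; fits = False

Answer: no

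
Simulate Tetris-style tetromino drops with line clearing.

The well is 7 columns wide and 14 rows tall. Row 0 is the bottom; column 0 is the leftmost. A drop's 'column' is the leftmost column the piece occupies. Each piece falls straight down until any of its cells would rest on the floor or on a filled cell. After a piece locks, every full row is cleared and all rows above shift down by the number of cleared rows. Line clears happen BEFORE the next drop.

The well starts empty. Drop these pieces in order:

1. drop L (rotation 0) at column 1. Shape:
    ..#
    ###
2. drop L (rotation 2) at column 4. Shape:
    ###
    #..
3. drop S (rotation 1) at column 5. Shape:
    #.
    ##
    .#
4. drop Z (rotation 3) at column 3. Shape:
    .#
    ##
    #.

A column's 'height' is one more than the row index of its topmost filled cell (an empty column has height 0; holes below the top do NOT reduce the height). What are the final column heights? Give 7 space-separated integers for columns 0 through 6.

Drop 1: L rot0 at col 1 lands with bottom-row=0; cleared 0 line(s) (total 0); column heights now [0 1 1 2 0 0 0], max=2
Drop 2: L rot2 at col 4 lands with bottom-row=0; cleared 0 line(s) (total 0); column heights now [0 1 1 2 2 2 2], max=2
Drop 3: S rot1 at col 5 lands with bottom-row=2; cleared 0 line(s) (total 0); column heights now [0 1 1 2 2 5 4], max=5
Drop 4: Z rot3 at col 3 lands with bottom-row=2; cleared 0 line(s) (total 0); column heights now [0 1 1 4 5 5 4], max=5

Answer: 0 1 1 4 5 5 4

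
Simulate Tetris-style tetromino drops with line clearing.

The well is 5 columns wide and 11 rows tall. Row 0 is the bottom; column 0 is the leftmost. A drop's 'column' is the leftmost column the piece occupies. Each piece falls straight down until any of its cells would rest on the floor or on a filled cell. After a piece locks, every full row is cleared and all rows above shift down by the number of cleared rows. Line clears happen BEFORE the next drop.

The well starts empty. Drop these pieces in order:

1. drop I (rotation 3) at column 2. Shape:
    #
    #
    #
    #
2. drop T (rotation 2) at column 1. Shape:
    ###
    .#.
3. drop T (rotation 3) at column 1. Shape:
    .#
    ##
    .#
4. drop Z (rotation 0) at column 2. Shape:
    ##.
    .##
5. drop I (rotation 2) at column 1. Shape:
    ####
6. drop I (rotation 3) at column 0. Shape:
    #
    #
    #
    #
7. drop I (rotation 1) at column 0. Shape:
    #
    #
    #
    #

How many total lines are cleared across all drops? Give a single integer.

Drop 1: I rot3 at col 2 lands with bottom-row=0; cleared 0 line(s) (total 0); column heights now [0 0 4 0 0], max=4
Drop 2: T rot2 at col 1 lands with bottom-row=4; cleared 0 line(s) (total 0); column heights now [0 6 6 6 0], max=6
Drop 3: T rot3 at col 1 lands with bottom-row=6; cleared 0 line(s) (total 0); column heights now [0 8 9 6 0], max=9
Drop 4: Z rot0 at col 2 lands with bottom-row=8; cleared 0 line(s) (total 0); column heights now [0 8 10 10 9], max=10
Drop 5: I rot2 at col 1 lands with bottom-row=10; cleared 0 line(s) (total 0); column heights now [0 11 11 11 11], max=11
Drop 6: I rot3 at col 0 lands with bottom-row=0; cleared 0 line(s) (total 0); column heights now [4 11 11 11 11], max=11
Drop 7: I rot1 at col 0 lands with bottom-row=4; cleared 0 line(s) (total 0); column heights now [8 11 11 11 11], max=11

Answer: 0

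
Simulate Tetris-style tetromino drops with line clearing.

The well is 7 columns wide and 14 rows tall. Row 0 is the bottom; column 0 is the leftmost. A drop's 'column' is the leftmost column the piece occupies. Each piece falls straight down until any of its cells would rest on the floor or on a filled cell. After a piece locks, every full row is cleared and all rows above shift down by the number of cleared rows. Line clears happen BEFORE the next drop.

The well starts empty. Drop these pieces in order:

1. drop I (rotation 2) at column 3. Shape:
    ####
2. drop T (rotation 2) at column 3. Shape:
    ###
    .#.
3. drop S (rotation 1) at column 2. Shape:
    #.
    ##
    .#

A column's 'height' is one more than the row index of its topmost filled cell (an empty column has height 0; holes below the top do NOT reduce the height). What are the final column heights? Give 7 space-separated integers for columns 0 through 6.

Drop 1: I rot2 at col 3 lands with bottom-row=0; cleared 0 line(s) (total 0); column heights now [0 0 0 1 1 1 1], max=1
Drop 2: T rot2 at col 3 lands with bottom-row=1; cleared 0 line(s) (total 0); column heights now [0 0 0 3 3 3 1], max=3
Drop 3: S rot1 at col 2 lands with bottom-row=3; cleared 0 line(s) (total 0); column heights now [0 0 6 5 3 3 1], max=6

Answer: 0 0 6 5 3 3 1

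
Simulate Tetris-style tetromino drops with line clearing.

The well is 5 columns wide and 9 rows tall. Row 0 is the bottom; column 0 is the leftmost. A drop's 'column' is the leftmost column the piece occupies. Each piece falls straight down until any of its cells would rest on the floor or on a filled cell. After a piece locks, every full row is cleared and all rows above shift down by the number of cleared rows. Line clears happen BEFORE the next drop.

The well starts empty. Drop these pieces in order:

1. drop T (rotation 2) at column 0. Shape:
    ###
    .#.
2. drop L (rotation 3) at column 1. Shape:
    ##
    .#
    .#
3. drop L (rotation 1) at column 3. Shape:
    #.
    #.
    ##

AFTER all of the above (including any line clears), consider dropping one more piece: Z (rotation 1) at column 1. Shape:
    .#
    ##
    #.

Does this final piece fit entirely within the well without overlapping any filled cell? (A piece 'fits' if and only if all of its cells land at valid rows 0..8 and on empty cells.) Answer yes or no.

Drop 1: T rot2 at col 0 lands with bottom-row=0; cleared 0 line(s) (total 0); column heights now [2 2 2 0 0], max=2
Drop 2: L rot3 at col 1 lands with bottom-row=2; cleared 0 line(s) (total 0); column heights now [2 5 5 0 0], max=5
Drop 3: L rot1 at col 3 lands with bottom-row=0; cleared 0 line(s) (total 0); column heights now [2 5 5 3 1], max=5
Test piece Z rot1 at col 1 (width 2): heights before test = [2 5 5 3 1]; fits = True

Answer: yes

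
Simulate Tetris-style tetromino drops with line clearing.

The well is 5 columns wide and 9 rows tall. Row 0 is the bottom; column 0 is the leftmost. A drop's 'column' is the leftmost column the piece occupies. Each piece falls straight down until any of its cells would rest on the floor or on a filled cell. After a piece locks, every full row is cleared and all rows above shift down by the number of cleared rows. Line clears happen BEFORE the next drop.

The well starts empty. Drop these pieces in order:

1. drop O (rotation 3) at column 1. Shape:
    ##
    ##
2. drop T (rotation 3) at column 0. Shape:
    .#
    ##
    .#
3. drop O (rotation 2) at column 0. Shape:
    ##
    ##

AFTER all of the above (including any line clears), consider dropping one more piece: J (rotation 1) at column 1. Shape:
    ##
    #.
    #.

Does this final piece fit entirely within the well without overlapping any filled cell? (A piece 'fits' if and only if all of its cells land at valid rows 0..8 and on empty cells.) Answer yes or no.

Drop 1: O rot3 at col 1 lands with bottom-row=0; cleared 0 line(s) (total 0); column heights now [0 2 2 0 0], max=2
Drop 2: T rot3 at col 0 lands with bottom-row=2; cleared 0 line(s) (total 0); column heights now [4 5 2 0 0], max=5
Drop 3: O rot2 at col 0 lands with bottom-row=5; cleared 0 line(s) (total 0); column heights now [7 7 2 0 0], max=7
Test piece J rot1 at col 1 (width 2): heights before test = [7 7 2 0 0]; fits = False

Answer: no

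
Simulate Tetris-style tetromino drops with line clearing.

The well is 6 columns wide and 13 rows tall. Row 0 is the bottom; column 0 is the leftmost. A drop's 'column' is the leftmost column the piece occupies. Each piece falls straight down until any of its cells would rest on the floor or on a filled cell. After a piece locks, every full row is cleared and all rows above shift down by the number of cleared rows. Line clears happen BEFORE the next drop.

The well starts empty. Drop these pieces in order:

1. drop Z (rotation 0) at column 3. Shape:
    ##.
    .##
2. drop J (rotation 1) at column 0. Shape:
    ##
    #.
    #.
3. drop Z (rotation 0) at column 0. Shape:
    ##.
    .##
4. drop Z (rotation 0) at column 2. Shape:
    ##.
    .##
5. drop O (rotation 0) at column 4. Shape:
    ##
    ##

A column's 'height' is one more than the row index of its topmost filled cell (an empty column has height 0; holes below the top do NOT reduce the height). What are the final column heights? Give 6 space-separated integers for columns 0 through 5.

Answer: 3 4 4 4 5 5

Derivation:
Drop 1: Z rot0 at col 3 lands with bottom-row=0; cleared 0 line(s) (total 0); column heights now [0 0 0 2 2 1], max=2
Drop 2: J rot1 at col 0 lands with bottom-row=0; cleared 0 line(s) (total 0); column heights now [3 3 0 2 2 1], max=3
Drop 3: Z rot0 at col 0 lands with bottom-row=3; cleared 0 line(s) (total 0); column heights now [5 5 4 2 2 1], max=5
Drop 4: Z rot0 at col 2 lands with bottom-row=3; cleared 0 line(s) (total 0); column heights now [5 5 5 5 4 1], max=5
Drop 5: O rot0 at col 4 lands with bottom-row=4; cleared 1 line(s) (total 1); column heights now [3 4 4 4 5 5], max=5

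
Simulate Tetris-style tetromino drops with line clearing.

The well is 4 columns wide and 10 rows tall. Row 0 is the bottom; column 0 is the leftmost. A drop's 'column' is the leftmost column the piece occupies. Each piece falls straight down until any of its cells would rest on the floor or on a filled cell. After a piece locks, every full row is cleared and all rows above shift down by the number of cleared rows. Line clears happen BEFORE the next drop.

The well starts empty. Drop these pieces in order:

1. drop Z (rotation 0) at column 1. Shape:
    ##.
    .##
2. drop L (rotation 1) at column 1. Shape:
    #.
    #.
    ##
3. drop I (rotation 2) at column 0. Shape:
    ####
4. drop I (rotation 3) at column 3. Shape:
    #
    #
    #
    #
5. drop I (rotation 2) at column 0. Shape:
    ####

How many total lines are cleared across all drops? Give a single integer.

Drop 1: Z rot0 at col 1 lands with bottom-row=0; cleared 0 line(s) (total 0); column heights now [0 2 2 1], max=2
Drop 2: L rot1 at col 1 lands with bottom-row=2; cleared 0 line(s) (total 0); column heights now [0 5 3 1], max=5
Drop 3: I rot2 at col 0 lands with bottom-row=5; cleared 1 line(s) (total 1); column heights now [0 5 3 1], max=5
Drop 4: I rot3 at col 3 lands with bottom-row=1; cleared 0 line(s) (total 1); column heights now [0 5 3 5], max=5
Drop 5: I rot2 at col 0 lands with bottom-row=5; cleared 1 line(s) (total 2); column heights now [0 5 3 5], max=5

Answer: 2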